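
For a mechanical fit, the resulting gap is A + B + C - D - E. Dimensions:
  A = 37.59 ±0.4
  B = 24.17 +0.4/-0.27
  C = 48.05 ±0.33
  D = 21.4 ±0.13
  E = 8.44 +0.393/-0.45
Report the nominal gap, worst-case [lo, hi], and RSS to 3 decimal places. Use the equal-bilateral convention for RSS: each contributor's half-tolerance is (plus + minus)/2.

nominal=79.970 wc=[78.447,81.680] rss=0.759

Stack each dimension's contribution:
  +A: nom +37.590 → Σnom=37.590; wc +0.400/-0.400 → slack +0.400/-0.400; half-tol=0.400, Σhalf²=0.160000
  +B: nom +24.170 → Σnom=61.760; wc +0.400/-0.270 → slack +0.800/-0.670; half-tol=0.335, Σhalf²=0.272225
  +C: nom +48.050 → Σnom=109.810; wc +0.330/-0.330 → slack +1.130/-1.000; half-tol=0.330, Σhalf²=0.381125
  -D: nom -21.400 → Σnom=88.410; wc +0.130/-0.130 → slack +1.260/-1.130; half-tol=0.130, Σhalf²=0.398025
  -E: nom -8.440 → Σnom=79.970; wc +0.450/-0.393 → slack +1.710/-1.523; half-tol=0.421, Σhalf²=0.575687
Nominal = 79.970. Worst-case = [79.970 - 1.523, 79.970 + 1.710] = [78.447, 81.680]. RSS = √0.575687 = 0.759.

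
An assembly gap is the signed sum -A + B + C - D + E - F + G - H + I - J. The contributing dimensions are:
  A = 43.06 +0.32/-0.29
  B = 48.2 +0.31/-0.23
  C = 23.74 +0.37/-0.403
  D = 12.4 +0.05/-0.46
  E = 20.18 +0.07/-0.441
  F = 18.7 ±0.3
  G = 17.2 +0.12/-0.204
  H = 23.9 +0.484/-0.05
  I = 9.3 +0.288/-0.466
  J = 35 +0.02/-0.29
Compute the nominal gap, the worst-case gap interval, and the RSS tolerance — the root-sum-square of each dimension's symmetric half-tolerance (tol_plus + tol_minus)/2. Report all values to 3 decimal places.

nominal=-14.440 wc=[-17.358,-11.892] rss=0.894

Stack each dimension's contribution:
  -A: nom -43.060 → Σnom=-43.060; wc +0.290/-0.320 → slack +0.290/-0.320; half-tol=0.305, Σhalf²=0.093025
  +B: nom +48.200 → Σnom=5.140; wc +0.310/-0.230 → slack +0.600/-0.550; half-tol=0.270, Σhalf²=0.165925
  +C: nom +23.740 → Σnom=28.880; wc +0.370/-0.403 → slack +0.970/-0.953; half-tol=0.387, Σhalf²=0.315307
  -D: nom -12.400 → Σnom=16.480; wc +0.460/-0.050 → slack +1.430/-1.003; half-tol=0.255, Σhalf²=0.380332
  +E: nom +20.180 → Σnom=36.660; wc +0.070/-0.441 → slack +1.500/-1.444; half-tol=0.256, Σhalf²=0.445612
  -F: nom -18.700 → Σnom=17.960; wc +0.300/-0.300 → slack +1.800/-1.744; half-tol=0.300, Σhalf²=0.535612
  +G: nom +17.200 → Σnom=35.160; wc +0.120/-0.204 → slack +1.920/-1.948; half-tol=0.162, Σhalf²=0.561856
  -H: nom -23.900 → Σnom=11.260; wc +0.050/-0.484 → slack +1.970/-2.432; half-tol=0.267, Σhalf²=0.633146
  +I: nom +9.300 → Σnom=20.560; wc +0.288/-0.466 → slack +2.258/-2.898; half-tol=0.377, Σhalf²=0.775275
  -J: nom -35.000 → Σnom=-14.440; wc +0.290/-0.020 → slack +2.548/-2.918; half-tol=0.155, Σhalf²=0.799300
Nominal = -14.440. Worst-case = [-14.440 - 2.918, -14.440 + 2.548] = [-17.358, -11.892]. RSS = √0.799300 = 0.894.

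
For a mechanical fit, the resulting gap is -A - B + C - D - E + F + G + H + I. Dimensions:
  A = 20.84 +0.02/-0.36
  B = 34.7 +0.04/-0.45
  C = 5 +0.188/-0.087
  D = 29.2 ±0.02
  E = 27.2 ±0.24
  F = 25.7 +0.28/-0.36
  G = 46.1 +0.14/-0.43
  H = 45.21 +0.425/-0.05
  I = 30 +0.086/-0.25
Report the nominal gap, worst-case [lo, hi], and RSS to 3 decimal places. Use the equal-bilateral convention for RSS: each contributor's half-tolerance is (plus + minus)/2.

nominal=40.070 wc=[38.573,42.259] rss=0.664

Stack each dimension's contribution:
  -A: nom -20.840 → Σnom=-20.840; wc +0.360/-0.020 → slack +0.360/-0.020; half-tol=0.190, Σhalf²=0.036100
  -B: nom -34.700 → Σnom=-55.540; wc +0.450/-0.040 → slack +0.810/-0.060; half-tol=0.245, Σhalf²=0.096125
  +C: nom +5.000 → Σnom=-50.540; wc +0.188/-0.087 → slack +0.998/-0.147; half-tol=0.138, Σhalf²=0.115031
  -D: nom -29.200 → Σnom=-79.740; wc +0.020/-0.020 → slack +1.018/-0.167; half-tol=0.020, Σhalf²=0.115431
  -E: nom -27.200 → Σnom=-106.940; wc +0.240/-0.240 → slack +1.258/-0.407; half-tol=0.240, Σhalf²=0.173031
  +F: nom +25.700 → Σnom=-81.240; wc +0.280/-0.360 → slack +1.538/-0.767; half-tol=0.320, Σhalf²=0.275431
  +G: nom +46.100 → Σnom=-35.140; wc +0.140/-0.430 → slack +1.678/-1.197; half-tol=0.285, Σhalf²=0.356656
  +H: nom +45.210 → Σnom=10.070; wc +0.425/-0.050 → slack +2.103/-1.247; half-tol=0.237, Σhalf²=0.413062
  +I: nom +30.000 → Σnom=40.070; wc +0.086/-0.250 → slack +2.189/-1.497; half-tol=0.168, Σhalf²=0.441286
Nominal = 40.070. Worst-case = [40.070 - 1.497, 40.070 + 2.189] = [38.573, 42.259]. RSS = √0.441286 = 0.664.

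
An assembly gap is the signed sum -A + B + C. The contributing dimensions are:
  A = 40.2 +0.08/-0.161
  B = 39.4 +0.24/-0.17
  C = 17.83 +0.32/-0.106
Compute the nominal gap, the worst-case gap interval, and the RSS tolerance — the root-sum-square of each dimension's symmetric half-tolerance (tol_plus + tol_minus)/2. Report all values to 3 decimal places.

Stack each dimension's contribution:
  -A: nom -40.200 → Σnom=-40.200; wc +0.161/-0.080 → slack +0.161/-0.080; half-tol=0.120, Σhalf²=0.014520
  +B: nom +39.400 → Σnom=-0.800; wc +0.240/-0.170 → slack +0.401/-0.250; half-tol=0.205, Σhalf²=0.056545
  +C: nom +17.830 → Σnom=17.030; wc +0.320/-0.106 → slack +0.721/-0.356; half-tol=0.213, Σhalf²=0.101914
Nominal = 17.030. Worst-case = [17.030 - 0.356, 17.030 + 0.721] = [16.674, 17.751]. RSS = √0.101914 = 0.319.

nominal=17.030 wc=[16.674,17.751] rss=0.319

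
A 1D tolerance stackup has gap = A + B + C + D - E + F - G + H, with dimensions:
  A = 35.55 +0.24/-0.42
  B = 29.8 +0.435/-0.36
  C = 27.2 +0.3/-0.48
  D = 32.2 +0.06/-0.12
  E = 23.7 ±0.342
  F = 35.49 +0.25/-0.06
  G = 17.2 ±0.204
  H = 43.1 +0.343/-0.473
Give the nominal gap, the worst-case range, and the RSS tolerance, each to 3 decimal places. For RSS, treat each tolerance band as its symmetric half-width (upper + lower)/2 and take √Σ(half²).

Stack each dimension's contribution:
  +A: nom +35.550 → Σnom=35.550; wc +0.240/-0.420 → slack +0.240/-0.420; half-tol=0.330, Σhalf²=0.108900
  +B: nom +29.800 → Σnom=65.350; wc +0.435/-0.360 → slack +0.675/-0.780; half-tol=0.397, Σhalf²=0.266906
  +C: nom +27.200 → Σnom=92.550; wc +0.300/-0.480 → slack +0.975/-1.260; half-tol=0.390, Σhalf²=0.419006
  +D: nom +32.200 → Σnom=124.750; wc +0.060/-0.120 → slack +1.035/-1.380; half-tol=0.090, Σhalf²=0.427106
  -E: nom -23.700 → Σnom=101.050; wc +0.342/-0.342 → slack +1.377/-1.722; half-tol=0.342, Σhalf²=0.544070
  +F: nom +35.490 → Σnom=136.540; wc +0.250/-0.060 → slack +1.627/-1.782; half-tol=0.155, Σhalf²=0.568095
  -G: nom -17.200 → Σnom=119.340; wc +0.204/-0.204 → slack +1.831/-1.986; half-tol=0.204, Σhalf²=0.609711
  +H: nom +43.100 → Σnom=162.440; wc +0.343/-0.473 → slack +2.174/-2.459; half-tol=0.408, Σhalf²=0.776175
Nominal = 162.440. Worst-case = [162.440 - 2.459, 162.440 + 2.174] = [159.981, 164.614]. RSS = √0.776175 = 0.881.

nominal=162.440 wc=[159.981,164.614] rss=0.881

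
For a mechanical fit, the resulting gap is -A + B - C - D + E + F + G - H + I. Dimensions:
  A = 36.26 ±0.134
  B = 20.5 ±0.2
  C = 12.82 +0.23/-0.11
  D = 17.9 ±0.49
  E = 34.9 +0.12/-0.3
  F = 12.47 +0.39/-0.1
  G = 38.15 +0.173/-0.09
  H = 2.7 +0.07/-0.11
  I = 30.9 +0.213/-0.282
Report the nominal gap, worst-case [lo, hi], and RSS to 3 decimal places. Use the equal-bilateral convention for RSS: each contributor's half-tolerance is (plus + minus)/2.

Stack each dimension's contribution:
  -A: nom -36.260 → Σnom=-36.260; wc +0.134/-0.134 → slack +0.134/-0.134; half-tol=0.134, Σhalf²=0.017956
  +B: nom +20.500 → Σnom=-15.760; wc +0.200/-0.200 → slack +0.334/-0.334; half-tol=0.200, Σhalf²=0.057956
  -C: nom -12.820 → Σnom=-28.580; wc +0.110/-0.230 → slack +0.444/-0.564; half-tol=0.170, Σhalf²=0.086856
  -D: nom -17.900 → Σnom=-46.480; wc +0.490/-0.490 → slack +0.934/-1.054; half-tol=0.490, Σhalf²=0.326956
  +E: nom +34.900 → Σnom=-11.580; wc +0.120/-0.300 → slack +1.054/-1.354; half-tol=0.210, Σhalf²=0.371056
  +F: nom +12.470 → Σnom=0.890; wc +0.390/-0.100 → slack +1.444/-1.454; half-tol=0.245, Σhalf²=0.431081
  +G: nom +38.150 → Σnom=39.040; wc +0.173/-0.090 → slack +1.617/-1.544; half-tol=0.132, Σhalf²=0.448373
  -H: nom -2.700 → Σnom=36.340; wc +0.110/-0.070 → slack +1.727/-1.614; half-tol=0.090, Σhalf²=0.456473
  +I: nom +30.900 → Σnom=67.240; wc +0.213/-0.282 → slack +1.940/-1.896; half-tol=0.247, Σhalf²=0.517729
Nominal = 67.240. Worst-case = [67.240 - 1.896, 67.240 + 1.940] = [65.344, 69.180]. RSS = √0.517729 = 0.720.

nominal=67.240 wc=[65.344,69.180] rss=0.720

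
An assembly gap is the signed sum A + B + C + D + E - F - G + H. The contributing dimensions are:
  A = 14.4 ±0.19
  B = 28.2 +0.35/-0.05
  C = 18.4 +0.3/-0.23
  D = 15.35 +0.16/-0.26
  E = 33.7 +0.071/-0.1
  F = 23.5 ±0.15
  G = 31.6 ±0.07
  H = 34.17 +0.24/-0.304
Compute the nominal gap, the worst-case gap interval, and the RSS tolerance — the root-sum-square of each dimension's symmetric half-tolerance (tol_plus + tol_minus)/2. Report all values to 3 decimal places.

nominal=89.120 wc=[87.766,90.651] rss=0.547

Stack each dimension's contribution:
  +A: nom +14.400 → Σnom=14.400; wc +0.190/-0.190 → slack +0.190/-0.190; half-tol=0.190, Σhalf²=0.036100
  +B: nom +28.200 → Σnom=42.600; wc +0.350/-0.050 → slack +0.540/-0.240; half-tol=0.200, Σhalf²=0.076100
  +C: nom +18.400 → Σnom=61.000; wc +0.300/-0.230 → slack +0.840/-0.470; half-tol=0.265, Σhalf²=0.146325
  +D: nom +15.350 → Σnom=76.350; wc +0.160/-0.260 → slack +1.000/-0.730; half-tol=0.210, Σhalf²=0.190425
  +E: nom +33.700 → Σnom=110.050; wc +0.071/-0.100 → slack +1.071/-0.830; half-tol=0.085, Σhalf²=0.197735
  -F: nom -23.500 → Σnom=86.550; wc +0.150/-0.150 → slack +1.221/-0.980; half-tol=0.150, Σhalf²=0.220235
  -G: nom -31.600 → Σnom=54.950; wc +0.070/-0.070 → slack +1.291/-1.050; half-tol=0.070, Σhalf²=0.225135
  +H: nom +34.170 → Σnom=89.120; wc +0.240/-0.304 → slack +1.531/-1.354; half-tol=0.272, Σhalf²=0.299119
Nominal = 89.120. Worst-case = [89.120 - 1.354, 89.120 + 1.531] = [87.766, 90.651]. RSS = √0.299119 = 0.547.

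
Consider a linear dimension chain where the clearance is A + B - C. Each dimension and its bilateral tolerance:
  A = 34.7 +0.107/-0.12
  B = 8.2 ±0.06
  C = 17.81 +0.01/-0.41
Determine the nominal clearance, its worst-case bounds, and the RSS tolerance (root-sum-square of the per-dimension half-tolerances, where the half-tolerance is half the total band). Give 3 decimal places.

Stack each dimension's contribution:
  +A: nom +34.700 → Σnom=34.700; wc +0.107/-0.120 → slack +0.107/-0.120; half-tol=0.113, Σhalf²=0.012882
  +B: nom +8.200 → Σnom=42.900; wc +0.060/-0.060 → slack +0.167/-0.180; half-tol=0.060, Σhalf²=0.016482
  -C: nom -17.810 → Σnom=25.090; wc +0.410/-0.010 → slack +0.577/-0.190; half-tol=0.210, Σhalf²=0.060582
Nominal = 25.090. Worst-case = [25.090 - 0.190, 25.090 + 0.577] = [24.900, 25.667]. RSS = √0.060582 = 0.246.

nominal=25.090 wc=[24.900,25.667] rss=0.246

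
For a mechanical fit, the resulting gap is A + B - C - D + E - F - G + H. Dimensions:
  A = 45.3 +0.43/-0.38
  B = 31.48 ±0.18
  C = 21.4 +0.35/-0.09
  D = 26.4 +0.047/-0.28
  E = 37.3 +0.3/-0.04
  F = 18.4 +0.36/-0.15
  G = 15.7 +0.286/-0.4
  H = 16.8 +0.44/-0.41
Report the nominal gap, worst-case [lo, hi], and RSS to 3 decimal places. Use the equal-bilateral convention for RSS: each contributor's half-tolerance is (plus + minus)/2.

nominal=48.980 wc=[46.927,51.250] rss=0.815

Stack each dimension's contribution:
  +A: nom +45.300 → Σnom=45.300; wc +0.430/-0.380 → slack +0.430/-0.380; half-tol=0.405, Σhalf²=0.164025
  +B: nom +31.480 → Σnom=76.780; wc +0.180/-0.180 → slack +0.610/-0.560; half-tol=0.180, Σhalf²=0.196425
  -C: nom -21.400 → Σnom=55.380; wc +0.090/-0.350 → slack +0.700/-0.910; half-tol=0.220, Σhalf²=0.244825
  -D: nom -26.400 → Σnom=28.980; wc +0.280/-0.047 → slack +0.980/-0.957; half-tol=0.164, Σhalf²=0.271557
  +E: nom +37.300 → Σnom=66.280; wc +0.300/-0.040 → slack +1.280/-0.997; half-tol=0.170, Σhalf²=0.300457
  -F: nom -18.400 → Σnom=47.880; wc +0.150/-0.360 → slack +1.430/-1.357; half-tol=0.255, Σhalf²=0.365482
  -G: nom -15.700 → Σnom=32.180; wc +0.400/-0.286 → slack +1.830/-1.643; half-tol=0.343, Σhalf²=0.483131
  +H: nom +16.800 → Σnom=48.980; wc +0.440/-0.410 → slack +2.270/-2.053; half-tol=0.425, Σhalf²=0.663756
Nominal = 48.980. Worst-case = [48.980 - 2.053, 48.980 + 2.270] = [46.927, 51.250]. RSS = √0.663756 = 0.815.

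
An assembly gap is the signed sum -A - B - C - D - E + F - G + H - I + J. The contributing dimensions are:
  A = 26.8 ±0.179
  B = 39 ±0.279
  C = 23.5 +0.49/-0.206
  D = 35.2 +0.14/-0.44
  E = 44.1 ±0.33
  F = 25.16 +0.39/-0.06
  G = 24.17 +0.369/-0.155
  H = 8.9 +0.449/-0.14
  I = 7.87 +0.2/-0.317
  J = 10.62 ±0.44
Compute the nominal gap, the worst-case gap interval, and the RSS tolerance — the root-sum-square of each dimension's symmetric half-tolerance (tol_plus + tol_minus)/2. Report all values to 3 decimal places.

Stack each dimension's contribution:
  -A: nom -26.800 → Σnom=-26.800; wc +0.179/-0.179 → slack +0.179/-0.179; half-tol=0.179, Σhalf²=0.032041
  -B: nom -39.000 → Σnom=-65.800; wc +0.279/-0.279 → slack +0.458/-0.458; half-tol=0.279, Σhalf²=0.109882
  -C: nom -23.500 → Σnom=-89.300; wc +0.206/-0.490 → slack +0.664/-0.948; half-tol=0.348, Σhalf²=0.230986
  -D: nom -35.200 → Σnom=-124.500; wc +0.440/-0.140 → slack +1.104/-1.088; half-tol=0.290, Σhalf²=0.315086
  -E: nom -44.100 → Σnom=-168.600; wc +0.330/-0.330 → slack +1.434/-1.418; half-tol=0.330, Σhalf²=0.423986
  +F: nom +25.160 → Σnom=-143.440; wc +0.390/-0.060 → slack +1.824/-1.478; half-tol=0.225, Σhalf²=0.474611
  -G: nom -24.170 → Σnom=-167.610; wc +0.155/-0.369 → slack +1.979/-1.847; half-tol=0.262, Σhalf²=0.543255
  +H: nom +8.900 → Σnom=-158.710; wc +0.449/-0.140 → slack +2.428/-1.987; half-tol=0.294, Σhalf²=0.629985
  -I: nom -7.870 → Σnom=-166.580; wc +0.317/-0.200 → slack +2.745/-2.187; half-tol=0.259, Σhalf²=0.696808
  +J: nom +10.620 → Σnom=-155.960; wc +0.440/-0.440 → slack +3.185/-2.627; half-tol=0.440, Σhalf²=0.890408
Nominal = -155.960. Worst-case = [-155.960 - 2.627, -155.960 + 3.185] = [-158.587, -152.775]. RSS = √0.890408 = 0.944.

nominal=-155.960 wc=[-158.587,-152.775] rss=0.944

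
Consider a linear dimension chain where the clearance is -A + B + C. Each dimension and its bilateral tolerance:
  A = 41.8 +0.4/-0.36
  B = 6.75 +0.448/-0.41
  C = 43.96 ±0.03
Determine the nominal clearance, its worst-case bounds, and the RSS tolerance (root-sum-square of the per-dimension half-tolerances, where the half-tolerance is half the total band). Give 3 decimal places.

Stack each dimension's contribution:
  -A: nom -41.800 → Σnom=-41.800; wc +0.360/-0.400 → slack +0.360/-0.400; half-tol=0.380, Σhalf²=0.144400
  +B: nom +6.750 → Σnom=-35.050; wc +0.448/-0.410 → slack +0.808/-0.810; half-tol=0.429, Σhalf²=0.328441
  +C: nom +43.960 → Σnom=8.910; wc +0.030/-0.030 → slack +0.838/-0.840; half-tol=0.030, Σhalf²=0.329341
Nominal = 8.910. Worst-case = [8.910 - 0.840, 8.910 + 0.838] = [8.070, 9.748]. RSS = √0.329341 = 0.574.

nominal=8.910 wc=[8.070,9.748] rss=0.574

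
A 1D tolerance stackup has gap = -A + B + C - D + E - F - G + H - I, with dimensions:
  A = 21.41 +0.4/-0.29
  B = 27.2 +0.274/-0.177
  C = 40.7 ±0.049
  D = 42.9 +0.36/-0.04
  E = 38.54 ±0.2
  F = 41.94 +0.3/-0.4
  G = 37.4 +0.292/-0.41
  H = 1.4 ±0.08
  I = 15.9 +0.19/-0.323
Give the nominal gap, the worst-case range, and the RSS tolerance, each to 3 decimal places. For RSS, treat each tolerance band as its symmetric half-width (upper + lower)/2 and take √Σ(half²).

nominal=-51.710 wc=[-53.758,-49.644] rss=0.755

Stack each dimension's contribution:
  -A: nom -21.410 → Σnom=-21.410; wc +0.290/-0.400 → slack +0.290/-0.400; half-tol=0.345, Σhalf²=0.119025
  +B: nom +27.200 → Σnom=5.790; wc +0.274/-0.177 → slack +0.564/-0.577; half-tol=0.226, Σhalf²=0.169875
  +C: nom +40.700 → Σnom=46.490; wc +0.049/-0.049 → slack +0.613/-0.626; half-tol=0.049, Σhalf²=0.172276
  -D: nom -42.900 → Σnom=3.590; wc +0.040/-0.360 → slack +0.653/-0.986; half-tol=0.200, Σhalf²=0.212276
  +E: nom +38.540 → Σnom=42.130; wc +0.200/-0.200 → slack +0.853/-1.186; half-tol=0.200, Σhalf²=0.252276
  -F: nom -41.940 → Σnom=0.190; wc +0.400/-0.300 → slack +1.253/-1.486; half-tol=0.350, Σhalf²=0.374776
  -G: nom -37.400 → Σnom=-37.210; wc +0.410/-0.292 → slack +1.663/-1.778; half-tol=0.351, Σhalf²=0.497977
  +H: nom +1.400 → Σnom=-35.810; wc +0.080/-0.080 → slack +1.743/-1.858; half-tol=0.080, Σhalf²=0.504377
  -I: nom -15.900 → Σnom=-51.710; wc +0.323/-0.190 → slack +2.066/-2.048; half-tol=0.257, Σhalf²=0.570169
Nominal = -51.710. Worst-case = [-51.710 - 2.048, -51.710 + 2.066] = [-53.758, -49.644]. RSS = √0.570169 = 0.755.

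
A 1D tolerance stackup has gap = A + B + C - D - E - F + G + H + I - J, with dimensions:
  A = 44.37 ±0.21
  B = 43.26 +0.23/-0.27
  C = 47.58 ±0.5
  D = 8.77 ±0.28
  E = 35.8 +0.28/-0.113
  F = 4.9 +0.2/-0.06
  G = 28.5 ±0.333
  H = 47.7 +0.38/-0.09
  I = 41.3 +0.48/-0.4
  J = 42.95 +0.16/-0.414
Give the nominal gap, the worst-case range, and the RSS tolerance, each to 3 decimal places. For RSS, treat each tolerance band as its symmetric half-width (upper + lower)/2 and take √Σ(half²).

nominal=160.290 wc=[157.567,163.290] rss=0.966

Stack each dimension's contribution:
  +A: nom +44.370 → Σnom=44.370; wc +0.210/-0.210 → slack +0.210/-0.210; half-tol=0.210, Σhalf²=0.044100
  +B: nom +43.260 → Σnom=87.630; wc +0.230/-0.270 → slack +0.440/-0.480; half-tol=0.250, Σhalf²=0.106600
  +C: nom +47.580 → Σnom=135.210; wc +0.500/-0.500 → slack +0.940/-0.980; half-tol=0.500, Σhalf²=0.356600
  -D: nom -8.770 → Σnom=126.440; wc +0.280/-0.280 → slack +1.220/-1.260; half-tol=0.280, Σhalf²=0.435000
  -E: nom -35.800 → Σnom=90.640; wc +0.113/-0.280 → slack +1.333/-1.540; half-tol=0.197, Σhalf²=0.473612
  -F: nom -4.900 → Σnom=85.740; wc +0.060/-0.200 → slack +1.393/-1.740; half-tol=0.130, Σhalf²=0.490512
  +G: nom +28.500 → Σnom=114.240; wc +0.333/-0.333 → slack +1.726/-2.073; half-tol=0.333, Σhalf²=0.601401
  +H: nom +47.700 → Σnom=161.940; wc +0.380/-0.090 → slack +2.106/-2.163; half-tol=0.235, Σhalf²=0.656626
  +I: nom +41.300 → Σnom=203.240; wc +0.480/-0.400 → slack +2.586/-2.563; half-tol=0.440, Σhalf²=0.850226
  -J: nom -42.950 → Σnom=160.290; wc +0.414/-0.160 → slack +3.000/-2.723; half-tol=0.287, Σhalf²=0.932595
Nominal = 160.290. Worst-case = [160.290 - 2.723, 160.290 + 3.000] = [157.567, 163.290]. RSS = √0.932595 = 0.966.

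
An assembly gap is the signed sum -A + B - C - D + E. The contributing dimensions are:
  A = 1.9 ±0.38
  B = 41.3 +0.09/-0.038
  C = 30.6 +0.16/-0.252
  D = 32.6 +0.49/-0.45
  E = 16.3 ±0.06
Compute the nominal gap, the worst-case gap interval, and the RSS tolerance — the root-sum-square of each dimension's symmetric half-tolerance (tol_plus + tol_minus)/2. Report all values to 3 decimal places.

nominal=-7.500 wc=[-8.628,-6.268] rss=0.645

Stack each dimension's contribution:
  -A: nom -1.900 → Σnom=-1.900; wc +0.380/-0.380 → slack +0.380/-0.380; half-tol=0.380, Σhalf²=0.144400
  +B: nom +41.300 → Σnom=39.400; wc +0.090/-0.038 → slack +0.470/-0.418; half-tol=0.064, Σhalf²=0.148496
  -C: nom -30.600 → Σnom=8.800; wc +0.252/-0.160 → slack +0.722/-0.578; half-tol=0.206, Σhalf²=0.190932
  -D: nom -32.600 → Σnom=-23.800; wc +0.450/-0.490 → slack +1.172/-1.068; half-tol=0.470, Σhalf²=0.411832
  +E: nom +16.300 → Σnom=-7.500; wc +0.060/-0.060 → slack +1.232/-1.128; half-tol=0.060, Σhalf²=0.415432
Nominal = -7.500. Worst-case = [-7.500 - 1.128, -7.500 + 1.232] = [-8.628, -6.268]. RSS = √0.415432 = 0.645.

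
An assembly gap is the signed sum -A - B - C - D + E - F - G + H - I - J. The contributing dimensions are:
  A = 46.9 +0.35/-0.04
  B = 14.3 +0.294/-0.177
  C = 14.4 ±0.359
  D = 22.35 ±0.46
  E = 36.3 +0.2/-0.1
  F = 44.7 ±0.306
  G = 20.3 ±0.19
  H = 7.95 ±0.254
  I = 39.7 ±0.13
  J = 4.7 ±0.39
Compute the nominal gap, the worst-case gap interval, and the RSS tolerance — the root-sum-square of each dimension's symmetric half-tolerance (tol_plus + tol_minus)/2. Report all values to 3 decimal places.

Stack each dimension's contribution:
  -A: nom -46.900 → Σnom=-46.900; wc +0.040/-0.350 → slack +0.040/-0.350; half-tol=0.195, Σhalf²=0.038025
  -B: nom -14.300 → Σnom=-61.200; wc +0.177/-0.294 → slack +0.217/-0.644; half-tol=0.235, Σhalf²=0.093485
  -C: nom -14.400 → Σnom=-75.600; wc +0.359/-0.359 → slack +0.576/-1.003; half-tol=0.359, Σhalf²=0.222366
  -D: nom -22.350 → Σnom=-97.950; wc +0.460/-0.460 → slack +1.036/-1.463; half-tol=0.460, Σhalf²=0.433966
  +E: nom +36.300 → Σnom=-61.650; wc +0.200/-0.100 → slack +1.236/-1.563; half-tol=0.150, Σhalf²=0.456466
  -F: nom -44.700 → Σnom=-106.350; wc +0.306/-0.306 → slack +1.542/-1.869; half-tol=0.306, Σhalf²=0.550102
  -G: nom -20.300 → Σnom=-126.650; wc +0.190/-0.190 → slack +1.732/-2.059; half-tol=0.190, Σhalf²=0.586202
  +H: nom +7.950 → Σnom=-118.700; wc +0.254/-0.254 → slack +1.986/-2.313; half-tol=0.254, Σhalf²=0.650718
  -I: nom -39.700 → Σnom=-158.400; wc +0.130/-0.130 → slack +2.116/-2.443; half-tol=0.130, Σhalf²=0.667618
  -J: nom -4.700 → Σnom=-163.100; wc +0.390/-0.390 → slack +2.506/-2.833; half-tol=0.390, Σhalf²=0.819718
Nominal = -163.100. Worst-case = [-163.100 - 2.833, -163.100 + 2.506] = [-165.933, -160.594]. RSS = √0.819718 = 0.905.

nominal=-163.100 wc=[-165.933,-160.594] rss=0.905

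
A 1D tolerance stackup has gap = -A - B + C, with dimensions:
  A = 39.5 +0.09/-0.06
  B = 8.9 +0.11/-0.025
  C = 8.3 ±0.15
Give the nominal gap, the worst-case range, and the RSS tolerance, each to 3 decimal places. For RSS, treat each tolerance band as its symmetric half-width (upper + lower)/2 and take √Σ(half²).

Stack each dimension's contribution:
  -A: nom -39.500 → Σnom=-39.500; wc +0.060/-0.090 → slack +0.060/-0.090; half-tol=0.075, Σhalf²=0.005625
  -B: nom -8.900 → Σnom=-48.400; wc +0.025/-0.110 → slack +0.085/-0.200; half-tol=0.068, Σhalf²=0.010181
  +C: nom +8.300 → Σnom=-40.100; wc +0.150/-0.150 → slack +0.235/-0.350; half-tol=0.150, Σhalf²=0.032681
Nominal = -40.100. Worst-case = [-40.100 - 0.350, -40.100 + 0.235] = [-40.450, -39.865]. RSS = √0.032681 = 0.181.

nominal=-40.100 wc=[-40.450,-39.865] rss=0.181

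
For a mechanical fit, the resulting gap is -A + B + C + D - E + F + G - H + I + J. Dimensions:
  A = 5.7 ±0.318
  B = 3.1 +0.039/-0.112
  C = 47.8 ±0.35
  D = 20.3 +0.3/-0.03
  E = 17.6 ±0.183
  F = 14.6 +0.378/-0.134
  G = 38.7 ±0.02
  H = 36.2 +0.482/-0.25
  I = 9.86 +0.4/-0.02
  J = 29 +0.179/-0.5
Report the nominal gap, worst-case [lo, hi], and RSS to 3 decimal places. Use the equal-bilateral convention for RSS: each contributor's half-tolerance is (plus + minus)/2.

nominal=103.860 wc=[101.711,106.277] rss=0.806

Stack each dimension's contribution:
  -A: nom -5.700 → Σnom=-5.700; wc +0.318/-0.318 → slack +0.318/-0.318; half-tol=0.318, Σhalf²=0.101124
  +B: nom +3.100 → Σnom=-2.600; wc +0.039/-0.112 → slack +0.357/-0.430; half-tol=0.075, Σhalf²=0.106824
  +C: nom +47.800 → Σnom=45.200; wc +0.350/-0.350 → slack +0.707/-0.780; half-tol=0.350, Σhalf²=0.229324
  +D: nom +20.300 → Σnom=65.500; wc +0.300/-0.030 → slack +1.007/-0.810; half-tol=0.165, Σhalf²=0.256549
  -E: nom -17.600 → Σnom=47.900; wc +0.183/-0.183 → slack +1.190/-0.993; half-tol=0.183, Σhalf²=0.290038
  +F: nom +14.600 → Σnom=62.500; wc +0.378/-0.134 → slack +1.568/-1.127; half-tol=0.256, Σhalf²=0.355574
  +G: nom +38.700 → Σnom=101.200; wc +0.020/-0.020 → slack +1.588/-1.147; half-tol=0.020, Σhalf²=0.355974
  -H: nom -36.200 → Σnom=65.000; wc +0.250/-0.482 → slack +1.838/-1.629; half-tol=0.366, Σhalf²=0.489930
  +I: nom +9.860 → Σnom=74.860; wc +0.400/-0.020 → slack +2.238/-1.649; half-tol=0.210, Σhalf²=0.534030
  +J: nom +29.000 → Σnom=103.860; wc +0.179/-0.500 → slack +2.417/-2.149; half-tol=0.340, Σhalf²=0.649291
Nominal = 103.860. Worst-case = [103.860 - 2.149, 103.860 + 2.417] = [101.711, 106.277]. RSS = √0.649291 = 0.806.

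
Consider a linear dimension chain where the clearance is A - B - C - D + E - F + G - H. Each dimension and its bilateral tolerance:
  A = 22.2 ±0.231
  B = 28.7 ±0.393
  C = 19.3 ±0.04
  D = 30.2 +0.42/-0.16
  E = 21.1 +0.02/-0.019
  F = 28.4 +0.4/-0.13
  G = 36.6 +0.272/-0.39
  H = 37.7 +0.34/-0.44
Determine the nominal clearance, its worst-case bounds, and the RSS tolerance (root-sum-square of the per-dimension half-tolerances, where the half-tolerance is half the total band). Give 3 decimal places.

nominal=-64.400 wc=[-66.633,-62.714] rss=0.791

Stack each dimension's contribution:
  +A: nom +22.200 → Σnom=22.200; wc +0.231/-0.231 → slack +0.231/-0.231; half-tol=0.231, Σhalf²=0.053361
  -B: nom -28.700 → Σnom=-6.500; wc +0.393/-0.393 → slack +0.624/-0.624; half-tol=0.393, Σhalf²=0.207810
  -C: nom -19.300 → Σnom=-25.800; wc +0.040/-0.040 → slack +0.664/-0.664; half-tol=0.040, Σhalf²=0.209410
  -D: nom -30.200 → Σnom=-56.000; wc +0.160/-0.420 → slack +0.824/-1.084; half-tol=0.290, Σhalf²=0.293510
  +E: nom +21.100 → Σnom=-34.900; wc +0.020/-0.019 → slack +0.844/-1.103; half-tol=0.019, Σhalf²=0.293890
  -F: nom -28.400 → Σnom=-63.300; wc +0.130/-0.400 → slack +0.974/-1.503; half-tol=0.265, Σhalf²=0.364115
  +G: nom +36.600 → Σnom=-26.700; wc +0.272/-0.390 → slack +1.246/-1.893; half-tol=0.331, Σhalf²=0.473676
  -H: nom -37.700 → Σnom=-64.400; wc +0.440/-0.340 → slack +1.686/-2.233; half-tol=0.390, Σhalf²=0.625776
Nominal = -64.400. Worst-case = [-64.400 - 2.233, -64.400 + 1.686] = [-66.633, -62.714]. RSS = √0.625776 = 0.791.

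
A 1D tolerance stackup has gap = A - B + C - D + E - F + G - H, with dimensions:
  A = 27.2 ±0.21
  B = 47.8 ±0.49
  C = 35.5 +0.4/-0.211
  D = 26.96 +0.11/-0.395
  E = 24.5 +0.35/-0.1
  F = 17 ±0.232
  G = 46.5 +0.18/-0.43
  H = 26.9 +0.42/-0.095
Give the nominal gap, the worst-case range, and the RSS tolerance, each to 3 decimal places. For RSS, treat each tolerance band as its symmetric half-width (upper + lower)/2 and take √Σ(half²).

nominal=15.040 wc=[12.837,17.392] rss=0.840

Stack each dimension's contribution:
  +A: nom +27.200 → Σnom=27.200; wc +0.210/-0.210 → slack +0.210/-0.210; half-tol=0.210, Σhalf²=0.044100
  -B: nom -47.800 → Σnom=-20.600; wc +0.490/-0.490 → slack +0.700/-0.700; half-tol=0.490, Σhalf²=0.284200
  +C: nom +35.500 → Σnom=14.900; wc +0.400/-0.211 → slack +1.100/-0.911; half-tol=0.305, Σhalf²=0.377530
  -D: nom -26.960 → Σnom=-12.060; wc +0.395/-0.110 → slack +1.495/-1.021; half-tol=0.253, Σhalf²=0.441286
  +E: nom +24.500 → Σnom=12.440; wc +0.350/-0.100 → slack +1.845/-1.121; half-tol=0.225, Σhalf²=0.491911
  -F: nom -17.000 → Σnom=-4.560; wc +0.232/-0.232 → slack +2.077/-1.353; half-tol=0.232, Σhalf²=0.545735
  +G: nom +46.500 → Σnom=41.940; wc +0.180/-0.430 → slack +2.257/-1.783; half-tol=0.305, Σhalf²=0.638760
  -H: nom -26.900 → Σnom=15.040; wc +0.095/-0.420 → slack +2.352/-2.203; half-tol=0.258, Σhalf²=0.705067
Nominal = 15.040. Worst-case = [15.040 - 2.203, 15.040 + 2.352] = [12.837, 17.392]. RSS = √0.705067 = 0.840.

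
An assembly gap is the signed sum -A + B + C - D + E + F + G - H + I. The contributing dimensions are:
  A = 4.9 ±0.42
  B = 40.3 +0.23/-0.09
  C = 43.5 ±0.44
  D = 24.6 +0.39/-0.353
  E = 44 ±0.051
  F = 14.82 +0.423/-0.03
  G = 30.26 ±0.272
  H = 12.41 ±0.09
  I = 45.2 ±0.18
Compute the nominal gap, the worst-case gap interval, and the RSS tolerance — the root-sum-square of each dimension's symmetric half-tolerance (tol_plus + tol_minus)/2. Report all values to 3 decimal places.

Stack each dimension's contribution:
  -A: nom -4.900 → Σnom=-4.900; wc +0.420/-0.420 → slack +0.420/-0.420; half-tol=0.420, Σhalf²=0.176400
  +B: nom +40.300 → Σnom=35.400; wc +0.230/-0.090 → slack +0.650/-0.510; half-tol=0.160, Σhalf²=0.202000
  +C: nom +43.500 → Σnom=78.900; wc +0.440/-0.440 → slack +1.090/-0.950; half-tol=0.440, Σhalf²=0.395600
  -D: nom -24.600 → Σnom=54.300; wc +0.353/-0.390 → slack +1.443/-1.340; half-tol=0.371, Σhalf²=0.533612
  +E: nom +44.000 → Σnom=98.300; wc +0.051/-0.051 → slack +1.494/-1.391; half-tol=0.051, Σhalf²=0.536213
  +F: nom +14.820 → Σnom=113.120; wc +0.423/-0.030 → slack +1.917/-1.421; half-tol=0.226, Σhalf²=0.587515
  +G: nom +30.260 → Σnom=143.380; wc +0.272/-0.272 → slack +2.189/-1.693; half-tol=0.272, Σhalf²=0.661500
  -H: nom -12.410 → Σnom=130.970; wc +0.090/-0.090 → slack +2.279/-1.783; half-tol=0.090, Σhalf²=0.669600
  +I: nom +45.200 → Σnom=176.170; wc +0.180/-0.180 → slack +2.459/-1.963; half-tol=0.180, Σhalf²=0.701999
Nominal = 176.170. Worst-case = [176.170 - 1.963, 176.170 + 2.459] = [174.207, 178.629]. RSS = √0.701999 = 0.838.

nominal=176.170 wc=[174.207,178.629] rss=0.838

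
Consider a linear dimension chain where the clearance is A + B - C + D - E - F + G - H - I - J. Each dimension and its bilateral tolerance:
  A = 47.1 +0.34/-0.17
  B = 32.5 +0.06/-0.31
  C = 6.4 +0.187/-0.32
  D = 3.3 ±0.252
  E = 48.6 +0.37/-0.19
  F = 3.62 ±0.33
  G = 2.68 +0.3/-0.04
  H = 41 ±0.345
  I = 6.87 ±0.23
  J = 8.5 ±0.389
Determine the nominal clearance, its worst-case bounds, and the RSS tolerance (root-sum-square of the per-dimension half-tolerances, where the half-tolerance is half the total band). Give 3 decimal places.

Stack each dimension's contribution:
  +A: nom +47.100 → Σnom=47.100; wc +0.340/-0.170 → slack +0.340/-0.170; half-tol=0.255, Σhalf²=0.065025
  +B: nom +32.500 → Σnom=79.600; wc +0.060/-0.310 → slack +0.400/-0.480; half-tol=0.185, Σhalf²=0.099250
  -C: nom -6.400 → Σnom=73.200; wc +0.320/-0.187 → slack +0.720/-0.667; half-tol=0.254, Σhalf²=0.163512
  +D: nom +3.300 → Σnom=76.500; wc +0.252/-0.252 → slack +0.972/-0.919; half-tol=0.252, Σhalf²=0.227016
  -E: nom -48.600 → Σnom=27.900; wc +0.190/-0.370 → slack +1.162/-1.289; half-tol=0.280, Σhalf²=0.305416
  -F: nom -3.620 → Σnom=24.280; wc +0.330/-0.330 → slack +1.492/-1.619; half-tol=0.330, Σhalf²=0.414316
  +G: nom +2.680 → Σnom=26.960; wc +0.300/-0.040 → slack +1.792/-1.659; half-tol=0.170, Σhalf²=0.443216
  -H: nom -41.000 → Σnom=-14.040; wc +0.345/-0.345 → slack +2.137/-2.004; half-tol=0.345, Σhalf²=0.562241
  -I: nom -6.870 → Σnom=-20.910; wc +0.230/-0.230 → slack +2.367/-2.234; half-tol=0.230, Σhalf²=0.615141
  -J: nom -8.500 → Σnom=-29.410; wc +0.389/-0.389 → slack +2.756/-2.623; half-tol=0.389, Σhalf²=0.766462
Nominal = -29.410. Worst-case = [-29.410 - 2.623, -29.410 + 2.756] = [-32.033, -26.654]. RSS = √0.766462 = 0.875.

nominal=-29.410 wc=[-32.033,-26.654] rss=0.875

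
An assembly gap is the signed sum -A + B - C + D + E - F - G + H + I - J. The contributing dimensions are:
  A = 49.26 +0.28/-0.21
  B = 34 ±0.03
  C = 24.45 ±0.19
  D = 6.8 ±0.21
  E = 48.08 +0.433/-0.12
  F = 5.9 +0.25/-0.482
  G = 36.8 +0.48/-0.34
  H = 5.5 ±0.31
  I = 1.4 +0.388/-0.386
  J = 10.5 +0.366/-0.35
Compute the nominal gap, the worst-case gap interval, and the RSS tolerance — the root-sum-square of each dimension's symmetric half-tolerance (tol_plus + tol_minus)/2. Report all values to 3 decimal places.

Stack each dimension's contribution:
  -A: nom -49.260 → Σnom=-49.260; wc +0.210/-0.280 → slack +0.210/-0.280; half-tol=0.245, Σhalf²=0.060025
  +B: nom +34.000 → Σnom=-15.260; wc +0.030/-0.030 → slack +0.240/-0.310; half-tol=0.030, Σhalf²=0.060925
  -C: nom -24.450 → Σnom=-39.710; wc +0.190/-0.190 → slack +0.430/-0.500; half-tol=0.190, Σhalf²=0.097025
  +D: nom +6.800 → Σnom=-32.910; wc +0.210/-0.210 → slack +0.640/-0.710; half-tol=0.210, Σhalf²=0.141125
  +E: nom +48.080 → Σnom=15.170; wc +0.433/-0.120 → slack +1.073/-0.830; half-tol=0.276, Σhalf²=0.217577
  -F: nom -5.900 → Σnom=9.270; wc +0.482/-0.250 → slack +1.555/-1.080; half-tol=0.366, Σhalf²=0.351533
  -G: nom -36.800 → Σnom=-27.530; wc +0.340/-0.480 → slack +1.895/-1.560; half-tol=0.410, Σhalf²=0.519633
  +H: nom +5.500 → Σnom=-22.030; wc +0.310/-0.310 → slack +2.205/-1.870; half-tol=0.310, Σhalf²=0.615733
  +I: nom +1.400 → Σnom=-20.630; wc +0.388/-0.386 → slack +2.593/-2.256; half-tol=0.387, Σhalf²=0.765502
  -J: nom -10.500 → Σnom=-31.130; wc +0.350/-0.366 → slack +2.943/-2.622; half-tol=0.358, Σhalf²=0.893666
Nominal = -31.130. Worst-case = [-31.130 - 2.622, -31.130 + 2.943] = [-33.752, -28.187]. RSS = √0.893666 = 0.945.

nominal=-31.130 wc=[-33.752,-28.187] rss=0.945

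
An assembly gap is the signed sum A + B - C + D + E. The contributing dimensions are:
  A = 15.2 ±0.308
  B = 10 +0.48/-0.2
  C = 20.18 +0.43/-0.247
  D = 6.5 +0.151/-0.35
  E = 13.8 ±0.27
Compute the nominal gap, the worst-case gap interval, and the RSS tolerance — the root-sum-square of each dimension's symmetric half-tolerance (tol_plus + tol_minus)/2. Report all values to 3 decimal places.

Stack each dimension's contribution:
  +A: nom +15.200 → Σnom=15.200; wc +0.308/-0.308 → slack +0.308/-0.308; half-tol=0.308, Σhalf²=0.094864
  +B: nom +10.000 → Σnom=25.200; wc +0.480/-0.200 → slack +0.788/-0.508; half-tol=0.340, Σhalf²=0.210464
  -C: nom -20.180 → Σnom=5.020; wc +0.247/-0.430 → slack +1.035/-0.938; half-tol=0.339, Σhalf²=0.325046
  +D: nom +6.500 → Σnom=11.520; wc +0.151/-0.350 → slack +1.186/-1.288; half-tol=0.251, Σhalf²=0.387796
  +E: nom +13.800 → Σnom=25.320; wc +0.270/-0.270 → slack +1.456/-1.558; half-tol=0.270, Σhalf²=0.460697
Nominal = 25.320. Worst-case = [25.320 - 1.558, 25.320 + 1.456] = [23.762, 26.776]. RSS = √0.460697 = 0.679.

nominal=25.320 wc=[23.762,26.776] rss=0.679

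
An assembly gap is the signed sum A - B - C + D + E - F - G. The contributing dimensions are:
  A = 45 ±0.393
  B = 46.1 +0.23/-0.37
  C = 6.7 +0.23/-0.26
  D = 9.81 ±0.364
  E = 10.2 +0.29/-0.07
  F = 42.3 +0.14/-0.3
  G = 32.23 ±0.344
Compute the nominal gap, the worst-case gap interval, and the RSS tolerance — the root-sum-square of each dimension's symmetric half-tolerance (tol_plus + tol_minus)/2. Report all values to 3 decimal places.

nominal=-62.320 wc=[-64.091,-59.999] rss=0.798

Stack each dimension's contribution:
  +A: nom +45.000 → Σnom=45.000; wc +0.393/-0.393 → slack +0.393/-0.393; half-tol=0.393, Σhalf²=0.154449
  -B: nom -46.100 → Σnom=-1.100; wc +0.370/-0.230 → slack +0.763/-0.623; half-tol=0.300, Σhalf²=0.244449
  -C: nom -6.700 → Σnom=-7.800; wc +0.260/-0.230 → slack +1.023/-0.853; half-tol=0.245, Σhalf²=0.304474
  +D: nom +9.810 → Σnom=2.010; wc +0.364/-0.364 → slack +1.387/-1.217; half-tol=0.364, Σhalf²=0.436970
  +E: nom +10.200 → Σnom=12.210; wc +0.290/-0.070 → slack +1.677/-1.287; half-tol=0.180, Σhalf²=0.469370
  -F: nom -42.300 → Σnom=-30.090; wc +0.300/-0.140 → slack +1.977/-1.427; half-tol=0.220, Σhalf²=0.517770
  -G: nom -32.230 → Σnom=-62.320; wc +0.344/-0.344 → slack +2.321/-1.771; half-tol=0.344, Σhalf²=0.636106
Nominal = -62.320. Worst-case = [-62.320 - 1.771, -62.320 + 2.321] = [-64.091, -59.999]. RSS = √0.636106 = 0.798.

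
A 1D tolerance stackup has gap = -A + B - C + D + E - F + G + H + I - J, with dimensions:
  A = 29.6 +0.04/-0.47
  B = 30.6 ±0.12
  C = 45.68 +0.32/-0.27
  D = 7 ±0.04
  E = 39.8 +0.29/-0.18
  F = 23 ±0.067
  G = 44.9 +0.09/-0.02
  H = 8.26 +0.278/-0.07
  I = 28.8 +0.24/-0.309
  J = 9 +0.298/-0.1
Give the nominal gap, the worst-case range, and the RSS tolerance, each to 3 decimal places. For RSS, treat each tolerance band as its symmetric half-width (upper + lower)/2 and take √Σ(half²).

Stack each dimension's contribution:
  -A: nom -29.600 → Σnom=-29.600; wc +0.470/-0.040 → slack +0.470/-0.040; half-tol=0.255, Σhalf²=0.065025
  +B: nom +30.600 → Σnom=1.000; wc +0.120/-0.120 → slack +0.590/-0.160; half-tol=0.120, Σhalf²=0.079425
  -C: nom -45.680 → Σnom=-44.680; wc +0.270/-0.320 → slack +0.860/-0.480; half-tol=0.295, Σhalf²=0.166450
  +D: nom +7.000 → Σnom=-37.680; wc +0.040/-0.040 → slack +0.900/-0.520; half-tol=0.040, Σhalf²=0.168050
  +E: nom +39.800 → Σnom=2.120; wc +0.290/-0.180 → slack +1.190/-0.700; half-tol=0.235, Σhalf²=0.223275
  -F: nom -23.000 → Σnom=-20.880; wc +0.067/-0.067 → slack +1.257/-0.767; half-tol=0.067, Σhalf²=0.227764
  +G: nom +44.900 → Σnom=24.020; wc +0.090/-0.020 → slack +1.347/-0.787; half-tol=0.055, Σhalf²=0.230789
  +H: nom +8.260 → Σnom=32.280; wc +0.278/-0.070 → slack +1.625/-0.857; half-tol=0.174, Σhalf²=0.261065
  +I: nom +28.800 → Σnom=61.080; wc +0.240/-0.309 → slack +1.865/-1.166; half-tol=0.274, Σhalf²=0.336415
  -J: nom -9.000 → Σnom=52.080; wc +0.100/-0.298 → slack +1.965/-1.464; half-tol=0.199, Σhalf²=0.376016
Nominal = 52.080. Worst-case = [52.080 - 1.464, 52.080 + 1.965] = [50.616, 54.045]. RSS = √0.376016 = 0.613.

nominal=52.080 wc=[50.616,54.045] rss=0.613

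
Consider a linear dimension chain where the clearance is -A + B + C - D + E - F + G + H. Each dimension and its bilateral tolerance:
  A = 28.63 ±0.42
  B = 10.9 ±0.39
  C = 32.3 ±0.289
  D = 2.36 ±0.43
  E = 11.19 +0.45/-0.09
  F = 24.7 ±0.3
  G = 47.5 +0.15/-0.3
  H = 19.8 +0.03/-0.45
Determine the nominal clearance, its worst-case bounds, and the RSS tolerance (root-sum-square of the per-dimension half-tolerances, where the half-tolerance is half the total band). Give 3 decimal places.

nominal=66.000 wc=[63.331,68.459] rss=0.932

Stack each dimension's contribution:
  -A: nom -28.630 → Σnom=-28.630; wc +0.420/-0.420 → slack +0.420/-0.420; half-tol=0.420, Σhalf²=0.176400
  +B: nom +10.900 → Σnom=-17.730; wc +0.390/-0.390 → slack +0.810/-0.810; half-tol=0.390, Σhalf²=0.328500
  +C: nom +32.300 → Σnom=14.570; wc +0.289/-0.289 → slack +1.099/-1.099; half-tol=0.289, Σhalf²=0.412021
  -D: nom -2.360 → Σnom=12.210; wc +0.430/-0.430 → slack +1.529/-1.529; half-tol=0.430, Σhalf²=0.596921
  +E: nom +11.190 → Σnom=23.400; wc +0.450/-0.090 → slack +1.979/-1.619; half-tol=0.270, Σhalf²=0.669821
  -F: nom -24.700 → Σnom=-1.300; wc +0.300/-0.300 → slack +2.279/-1.919; half-tol=0.300, Σhalf²=0.759821
  +G: nom +47.500 → Σnom=46.200; wc +0.150/-0.300 → slack +2.429/-2.219; half-tol=0.225, Σhalf²=0.810446
  +H: nom +19.800 → Σnom=66.000; wc +0.030/-0.450 → slack +2.459/-2.669; half-tol=0.240, Σhalf²=0.868046
Nominal = 66.000. Worst-case = [66.000 - 2.669, 66.000 + 2.459] = [63.331, 68.459]. RSS = √0.868046 = 0.932.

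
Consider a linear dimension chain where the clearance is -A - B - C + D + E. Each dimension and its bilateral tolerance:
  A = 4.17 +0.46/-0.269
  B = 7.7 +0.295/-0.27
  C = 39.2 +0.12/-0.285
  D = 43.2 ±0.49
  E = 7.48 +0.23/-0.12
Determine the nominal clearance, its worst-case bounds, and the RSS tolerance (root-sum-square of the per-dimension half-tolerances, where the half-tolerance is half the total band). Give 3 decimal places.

Stack each dimension's contribution:
  -A: nom -4.170 → Σnom=-4.170; wc +0.269/-0.460 → slack +0.269/-0.460; half-tol=0.365, Σhalf²=0.132860
  -B: nom -7.700 → Σnom=-11.870; wc +0.270/-0.295 → slack +0.539/-0.755; half-tol=0.282, Σhalf²=0.212667
  -C: nom -39.200 → Σnom=-51.070; wc +0.285/-0.120 → slack +0.824/-0.875; half-tol=0.202, Σhalf²=0.253673
  +D: nom +43.200 → Σnom=-7.870; wc +0.490/-0.490 → slack +1.314/-1.365; half-tol=0.490, Σhalf²=0.493773
  +E: nom +7.480 → Σnom=-0.390; wc +0.230/-0.120 → slack +1.544/-1.485; half-tol=0.175, Σhalf²=0.524398
Nominal = -0.390. Worst-case = [-0.390 - 1.485, -0.390 + 1.544] = [-1.875, 1.154]. RSS = √0.524398 = 0.724.

nominal=-0.390 wc=[-1.875,1.154] rss=0.724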